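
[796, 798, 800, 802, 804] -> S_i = 796 + 2*i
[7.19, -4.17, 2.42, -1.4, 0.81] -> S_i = 7.19*(-0.58)^i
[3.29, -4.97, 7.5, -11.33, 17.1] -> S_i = 3.29*(-1.51)^i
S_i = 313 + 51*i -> [313, 364, 415, 466, 517]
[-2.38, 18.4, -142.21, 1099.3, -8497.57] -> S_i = -2.38*(-7.73)^i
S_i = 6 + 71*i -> [6, 77, 148, 219, 290]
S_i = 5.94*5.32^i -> [5.94, 31.6, 168.12, 894.38, 4758.09]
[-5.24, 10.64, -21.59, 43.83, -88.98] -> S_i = -5.24*(-2.03)^i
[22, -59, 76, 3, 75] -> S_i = Random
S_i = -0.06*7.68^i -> [-0.06, -0.46, -3.54, -27.18, -208.74]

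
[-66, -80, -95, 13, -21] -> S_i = Random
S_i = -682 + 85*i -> [-682, -597, -512, -427, -342]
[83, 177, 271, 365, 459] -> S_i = 83 + 94*i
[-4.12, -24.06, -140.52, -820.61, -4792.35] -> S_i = -4.12*5.84^i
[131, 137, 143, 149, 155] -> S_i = 131 + 6*i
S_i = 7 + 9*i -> [7, 16, 25, 34, 43]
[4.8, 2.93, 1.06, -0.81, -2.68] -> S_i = 4.80 + -1.87*i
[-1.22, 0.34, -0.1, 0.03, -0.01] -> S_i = -1.22*(-0.28)^i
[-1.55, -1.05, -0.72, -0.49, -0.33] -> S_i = -1.55*0.68^i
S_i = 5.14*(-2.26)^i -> [5.14, -11.62, 26.25, -59.33, 134.09]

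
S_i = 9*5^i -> [9, 45, 225, 1125, 5625]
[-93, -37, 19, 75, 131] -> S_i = -93 + 56*i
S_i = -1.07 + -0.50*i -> [-1.07, -1.57, -2.07, -2.57, -3.07]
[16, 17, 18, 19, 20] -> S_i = 16 + 1*i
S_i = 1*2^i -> [1, 2, 4, 8, 16]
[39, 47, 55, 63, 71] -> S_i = 39 + 8*i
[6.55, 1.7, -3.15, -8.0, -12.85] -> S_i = 6.55 + -4.85*i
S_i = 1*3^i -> [1, 3, 9, 27, 81]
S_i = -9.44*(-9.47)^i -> [-9.44, 89.4, -846.59, 8017.19, -75922.75]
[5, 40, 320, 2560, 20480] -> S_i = 5*8^i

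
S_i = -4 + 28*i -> [-4, 24, 52, 80, 108]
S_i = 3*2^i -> [3, 6, 12, 24, 48]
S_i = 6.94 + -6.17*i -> [6.94, 0.77, -5.4, -11.57, -17.74]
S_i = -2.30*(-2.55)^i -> [-2.3, 5.86, -14.96, 38.14, -97.25]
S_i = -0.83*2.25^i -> [-0.83, -1.87, -4.2, -9.45, -21.27]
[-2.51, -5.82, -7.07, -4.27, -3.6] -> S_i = Random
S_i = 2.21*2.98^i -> [2.21, 6.59, 19.63, 58.48, 174.28]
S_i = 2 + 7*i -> [2, 9, 16, 23, 30]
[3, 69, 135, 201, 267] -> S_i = 3 + 66*i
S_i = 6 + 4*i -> [6, 10, 14, 18, 22]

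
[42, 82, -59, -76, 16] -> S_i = Random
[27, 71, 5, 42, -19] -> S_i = Random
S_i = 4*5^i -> [4, 20, 100, 500, 2500]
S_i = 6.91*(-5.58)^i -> [6.91, -38.56, 215.15, -1200.55, 6699.08]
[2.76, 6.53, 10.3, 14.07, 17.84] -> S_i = 2.76 + 3.77*i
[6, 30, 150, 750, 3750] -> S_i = 6*5^i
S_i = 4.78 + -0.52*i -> [4.78, 4.26, 3.74, 3.22, 2.7]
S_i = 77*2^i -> [77, 154, 308, 616, 1232]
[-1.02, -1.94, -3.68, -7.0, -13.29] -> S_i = -1.02*1.90^i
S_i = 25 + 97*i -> [25, 122, 219, 316, 413]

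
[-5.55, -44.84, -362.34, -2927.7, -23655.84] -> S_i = -5.55*8.08^i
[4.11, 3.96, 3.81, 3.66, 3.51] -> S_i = 4.11 + -0.15*i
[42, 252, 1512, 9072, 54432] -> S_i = 42*6^i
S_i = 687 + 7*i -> [687, 694, 701, 708, 715]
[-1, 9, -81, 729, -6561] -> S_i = -1*-9^i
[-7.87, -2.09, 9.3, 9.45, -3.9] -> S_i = Random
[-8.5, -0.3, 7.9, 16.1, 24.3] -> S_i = -8.50 + 8.20*i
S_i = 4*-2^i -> [4, -8, 16, -32, 64]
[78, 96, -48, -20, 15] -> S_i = Random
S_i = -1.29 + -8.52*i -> [-1.29, -9.81, -18.33, -26.85, -35.37]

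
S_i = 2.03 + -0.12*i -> [2.03, 1.91, 1.79, 1.67, 1.55]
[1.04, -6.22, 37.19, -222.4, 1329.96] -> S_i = 1.04*(-5.98)^i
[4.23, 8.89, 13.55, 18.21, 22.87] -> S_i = 4.23 + 4.66*i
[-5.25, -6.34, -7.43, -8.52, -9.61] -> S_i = -5.25 + -1.09*i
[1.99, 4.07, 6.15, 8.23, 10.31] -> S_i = 1.99 + 2.08*i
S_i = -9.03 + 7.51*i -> [-9.03, -1.52, 5.99, 13.5, 21.01]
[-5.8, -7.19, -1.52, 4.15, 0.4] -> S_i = Random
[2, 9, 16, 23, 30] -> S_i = 2 + 7*i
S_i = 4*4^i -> [4, 16, 64, 256, 1024]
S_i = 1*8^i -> [1, 8, 64, 512, 4096]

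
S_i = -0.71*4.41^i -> [-0.71, -3.13, -13.81, -60.89, -268.54]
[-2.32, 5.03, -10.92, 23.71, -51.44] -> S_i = -2.32*(-2.17)^i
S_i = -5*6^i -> [-5, -30, -180, -1080, -6480]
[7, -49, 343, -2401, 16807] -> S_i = 7*-7^i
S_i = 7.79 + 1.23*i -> [7.79, 9.02, 10.25, 11.48, 12.71]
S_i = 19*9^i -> [19, 171, 1539, 13851, 124659]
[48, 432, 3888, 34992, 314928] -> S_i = 48*9^i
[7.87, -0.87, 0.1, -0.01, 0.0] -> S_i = 7.87*(-0.11)^i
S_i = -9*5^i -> [-9, -45, -225, -1125, -5625]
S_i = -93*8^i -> [-93, -744, -5952, -47616, -380928]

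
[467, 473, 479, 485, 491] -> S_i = 467 + 6*i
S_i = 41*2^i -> [41, 82, 164, 328, 656]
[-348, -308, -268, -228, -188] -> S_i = -348 + 40*i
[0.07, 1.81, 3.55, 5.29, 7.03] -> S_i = 0.07 + 1.74*i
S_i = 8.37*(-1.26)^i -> [8.37, -10.55, 13.29, -16.74, 21.1]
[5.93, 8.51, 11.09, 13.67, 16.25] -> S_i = 5.93 + 2.58*i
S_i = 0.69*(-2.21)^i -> [0.69, -1.52, 3.37, -7.45, 16.46]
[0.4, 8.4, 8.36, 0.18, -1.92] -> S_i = Random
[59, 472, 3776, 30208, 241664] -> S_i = 59*8^i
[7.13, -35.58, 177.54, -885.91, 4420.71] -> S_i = 7.13*(-4.99)^i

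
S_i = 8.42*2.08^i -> [8.42, 17.51, 36.43, 75.77, 157.6]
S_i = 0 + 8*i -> [0, 8, 16, 24, 32]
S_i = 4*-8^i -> [4, -32, 256, -2048, 16384]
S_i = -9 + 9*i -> [-9, 0, 9, 18, 27]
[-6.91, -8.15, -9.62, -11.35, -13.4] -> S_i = -6.91*1.18^i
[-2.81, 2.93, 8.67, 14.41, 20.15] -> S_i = -2.81 + 5.74*i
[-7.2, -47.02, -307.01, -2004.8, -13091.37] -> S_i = -7.20*6.53^i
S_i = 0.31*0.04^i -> [0.31, 0.01, 0.0, 0.0, 0.0]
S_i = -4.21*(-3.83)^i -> [-4.21, 16.12, -61.76, 236.53, -905.89]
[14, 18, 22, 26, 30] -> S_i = 14 + 4*i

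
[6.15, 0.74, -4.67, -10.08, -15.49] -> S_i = 6.15 + -5.41*i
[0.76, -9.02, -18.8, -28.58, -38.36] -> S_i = 0.76 + -9.78*i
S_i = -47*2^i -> [-47, -94, -188, -376, -752]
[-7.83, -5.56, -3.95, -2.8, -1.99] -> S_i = -7.83*0.71^i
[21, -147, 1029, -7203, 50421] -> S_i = 21*-7^i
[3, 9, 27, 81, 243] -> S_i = 3*3^i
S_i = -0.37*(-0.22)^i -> [-0.37, 0.08, -0.02, 0.0, -0.0]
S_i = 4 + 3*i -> [4, 7, 10, 13, 16]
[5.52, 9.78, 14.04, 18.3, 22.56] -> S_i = 5.52 + 4.26*i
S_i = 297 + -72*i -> [297, 225, 153, 81, 9]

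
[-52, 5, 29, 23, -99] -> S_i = Random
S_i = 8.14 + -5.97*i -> [8.14, 2.17, -3.8, -9.77, -15.74]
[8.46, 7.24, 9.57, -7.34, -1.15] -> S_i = Random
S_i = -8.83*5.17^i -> [-8.83, -45.65, -236.02, -1220.2, -6308.45]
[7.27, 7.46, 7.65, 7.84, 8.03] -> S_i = 7.27 + 0.19*i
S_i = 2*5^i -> [2, 10, 50, 250, 1250]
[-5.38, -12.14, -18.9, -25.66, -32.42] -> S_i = -5.38 + -6.76*i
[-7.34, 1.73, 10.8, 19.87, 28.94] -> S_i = -7.34 + 9.07*i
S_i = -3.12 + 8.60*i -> [-3.12, 5.48, 14.08, 22.68, 31.28]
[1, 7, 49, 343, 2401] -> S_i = 1*7^i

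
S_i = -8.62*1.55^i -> [-8.62, -13.36, -20.71, -32.1, -49.75]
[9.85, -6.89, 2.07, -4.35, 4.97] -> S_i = Random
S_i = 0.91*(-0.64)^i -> [0.91, -0.58, 0.37, -0.24, 0.15]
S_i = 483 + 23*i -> [483, 506, 529, 552, 575]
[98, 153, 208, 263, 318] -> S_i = 98 + 55*i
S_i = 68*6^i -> [68, 408, 2448, 14688, 88128]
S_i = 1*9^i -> [1, 9, 81, 729, 6561]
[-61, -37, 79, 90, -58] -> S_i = Random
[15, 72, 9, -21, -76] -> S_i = Random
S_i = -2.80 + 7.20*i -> [-2.8, 4.4, 11.6, 18.8, 26.0]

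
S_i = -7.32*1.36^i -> [-7.32, -9.96, -13.54, -18.41, -25.04]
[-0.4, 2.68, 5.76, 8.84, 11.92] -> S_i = -0.40 + 3.08*i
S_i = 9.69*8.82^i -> [9.69, 85.47, 753.81, 6648.59, 58640.56]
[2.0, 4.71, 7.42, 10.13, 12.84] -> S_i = 2.00 + 2.71*i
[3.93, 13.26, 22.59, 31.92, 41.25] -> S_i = 3.93 + 9.33*i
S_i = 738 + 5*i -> [738, 743, 748, 753, 758]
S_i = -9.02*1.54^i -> [-9.02, -13.89, -21.39, -32.94, -50.73]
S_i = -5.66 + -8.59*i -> [-5.66, -14.25, -22.84, -31.43, -40.02]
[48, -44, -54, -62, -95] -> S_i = Random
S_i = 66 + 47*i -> [66, 113, 160, 207, 254]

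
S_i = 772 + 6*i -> [772, 778, 784, 790, 796]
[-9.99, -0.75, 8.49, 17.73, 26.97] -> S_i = -9.99 + 9.24*i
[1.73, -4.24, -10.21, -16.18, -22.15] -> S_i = 1.73 + -5.97*i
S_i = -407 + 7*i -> [-407, -400, -393, -386, -379]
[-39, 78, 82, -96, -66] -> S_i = Random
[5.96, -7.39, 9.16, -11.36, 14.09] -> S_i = 5.96*(-1.24)^i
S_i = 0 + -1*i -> [0, -1, -2, -3, -4]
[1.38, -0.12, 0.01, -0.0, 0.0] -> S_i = 1.38*(-0.09)^i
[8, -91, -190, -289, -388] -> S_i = 8 + -99*i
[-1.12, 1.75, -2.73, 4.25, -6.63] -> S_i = -1.12*(-1.56)^i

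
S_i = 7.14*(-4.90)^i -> [7.14, -34.99, 171.43, -840.01, 4116.07]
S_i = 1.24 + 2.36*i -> [1.24, 3.6, 5.96, 8.32, 10.68]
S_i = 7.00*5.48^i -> [7.0, 38.36, 210.21, 1151.97, 6312.77]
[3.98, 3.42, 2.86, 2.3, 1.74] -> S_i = 3.98 + -0.56*i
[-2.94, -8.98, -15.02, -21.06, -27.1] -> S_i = -2.94 + -6.04*i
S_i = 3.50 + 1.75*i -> [3.5, 5.25, 7.0, 8.75, 10.5]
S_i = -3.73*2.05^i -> [-3.73, -7.65, -15.68, -32.13, -65.88]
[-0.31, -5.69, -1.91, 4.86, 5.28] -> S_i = Random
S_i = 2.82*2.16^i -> [2.82, 6.09, 13.16, 28.42, 61.39]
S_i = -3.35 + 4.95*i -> [-3.35, 1.6, 6.55, 11.5, 16.45]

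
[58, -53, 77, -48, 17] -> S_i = Random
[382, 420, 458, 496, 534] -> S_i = 382 + 38*i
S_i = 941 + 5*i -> [941, 946, 951, 956, 961]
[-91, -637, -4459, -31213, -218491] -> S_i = -91*7^i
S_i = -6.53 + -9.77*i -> [-6.53, -16.3, -26.07, -35.84, -45.61]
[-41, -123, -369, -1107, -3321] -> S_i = -41*3^i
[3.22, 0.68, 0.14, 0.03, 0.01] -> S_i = 3.22*0.21^i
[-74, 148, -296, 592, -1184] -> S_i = -74*-2^i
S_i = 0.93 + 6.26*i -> [0.93, 7.19, 13.45, 19.71, 25.97]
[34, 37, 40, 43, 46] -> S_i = 34 + 3*i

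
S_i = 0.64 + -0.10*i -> [0.64, 0.54, 0.44, 0.34, 0.24]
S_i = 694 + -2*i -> [694, 692, 690, 688, 686]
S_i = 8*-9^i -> [8, -72, 648, -5832, 52488]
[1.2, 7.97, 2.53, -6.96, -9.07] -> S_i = Random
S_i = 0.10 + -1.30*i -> [0.1, -1.2, -2.5, -3.8, -5.1]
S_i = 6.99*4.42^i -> [6.99, 30.9, 136.56, 603.59, 2667.88]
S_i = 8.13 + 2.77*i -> [8.13, 10.9, 13.67, 16.44, 19.21]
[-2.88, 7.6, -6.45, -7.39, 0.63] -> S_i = Random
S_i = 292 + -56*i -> [292, 236, 180, 124, 68]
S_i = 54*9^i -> [54, 486, 4374, 39366, 354294]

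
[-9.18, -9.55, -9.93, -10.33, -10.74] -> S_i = -9.18*1.04^i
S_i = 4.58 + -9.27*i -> [4.58, -4.69, -13.96, -23.23, -32.5]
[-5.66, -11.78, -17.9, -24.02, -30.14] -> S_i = -5.66 + -6.12*i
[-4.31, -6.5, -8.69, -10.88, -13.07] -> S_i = -4.31 + -2.19*i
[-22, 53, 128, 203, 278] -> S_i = -22 + 75*i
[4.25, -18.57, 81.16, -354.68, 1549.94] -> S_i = 4.25*(-4.37)^i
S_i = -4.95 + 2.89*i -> [-4.95, -2.06, 0.83, 3.72, 6.61]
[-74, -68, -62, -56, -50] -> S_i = -74 + 6*i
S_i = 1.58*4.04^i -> [1.58, 6.38, 25.79, 104.18, 420.9]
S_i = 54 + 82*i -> [54, 136, 218, 300, 382]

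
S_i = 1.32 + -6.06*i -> [1.32, -4.74, -10.8, -16.86, -22.92]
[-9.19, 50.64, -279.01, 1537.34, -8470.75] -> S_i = -9.19*(-5.51)^i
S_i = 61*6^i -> [61, 366, 2196, 13176, 79056]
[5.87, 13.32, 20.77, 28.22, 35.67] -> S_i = 5.87 + 7.45*i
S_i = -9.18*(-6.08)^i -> [-9.18, 55.81, -339.35, 2063.26, -12544.61]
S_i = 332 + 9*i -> [332, 341, 350, 359, 368]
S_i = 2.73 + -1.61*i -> [2.73, 1.12, -0.49, -2.1, -3.71]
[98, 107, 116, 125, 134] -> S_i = 98 + 9*i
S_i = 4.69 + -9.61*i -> [4.69, -4.92, -14.53, -24.14, -33.75]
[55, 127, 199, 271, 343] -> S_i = 55 + 72*i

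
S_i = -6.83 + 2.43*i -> [-6.83, -4.4, -1.97, 0.46, 2.89]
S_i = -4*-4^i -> [-4, 16, -64, 256, -1024]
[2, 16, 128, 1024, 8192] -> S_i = 2*8^i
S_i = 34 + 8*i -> [34, 42, 50, 58, 66]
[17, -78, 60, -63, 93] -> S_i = Random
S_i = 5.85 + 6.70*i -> [5.85, 12.55, 19.25, 25.95, 32.65]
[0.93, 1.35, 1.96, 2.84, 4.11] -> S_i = 0.93*1.45^i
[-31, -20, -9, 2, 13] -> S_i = -31 + 11*i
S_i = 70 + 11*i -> [70, 81, 92, 103, 114]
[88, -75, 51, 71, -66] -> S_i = Random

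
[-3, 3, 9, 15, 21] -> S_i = -3 + 6*i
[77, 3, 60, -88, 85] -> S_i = Random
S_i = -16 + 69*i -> [-16, 53, 122, 191, 260]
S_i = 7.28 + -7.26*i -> [7.28, 0.02, -7.24, -14.5, -21.76]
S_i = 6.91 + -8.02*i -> [6.91, -1.11, -9.13, -17.15, -25.17]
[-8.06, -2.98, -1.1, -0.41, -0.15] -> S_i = -8.06*0.37^i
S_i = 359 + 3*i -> [359, 362, 365, 368, 371]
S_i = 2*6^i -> [2, 12, 72, 432, 2592]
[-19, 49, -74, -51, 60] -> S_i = Random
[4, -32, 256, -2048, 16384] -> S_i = 4*-8^i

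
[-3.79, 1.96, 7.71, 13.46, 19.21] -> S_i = -3.79 + 5.75*i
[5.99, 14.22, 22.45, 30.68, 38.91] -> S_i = 5.99 + 8.23*i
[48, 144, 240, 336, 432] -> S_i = 48 + 96*i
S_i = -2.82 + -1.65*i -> [-2.82, -4.47, -6.12, -7.77, -9.42]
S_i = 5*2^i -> [5, 10, 20, 40, 80]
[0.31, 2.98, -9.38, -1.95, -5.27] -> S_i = Random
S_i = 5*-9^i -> [5, -45, 405, -3645, 32805]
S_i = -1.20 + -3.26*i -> [-1.2, -4.46, -7.72, -10.98, -14.24]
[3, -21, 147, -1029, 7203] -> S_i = 3*-7^i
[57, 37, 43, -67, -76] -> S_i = Random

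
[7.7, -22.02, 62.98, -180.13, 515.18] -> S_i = 7.70*(-2.86)^i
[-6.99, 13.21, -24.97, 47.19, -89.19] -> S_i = -6.99*(-1.89)^i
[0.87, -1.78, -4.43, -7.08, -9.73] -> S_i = 0.87 + -2.65*i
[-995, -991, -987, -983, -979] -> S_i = -995 + 4*i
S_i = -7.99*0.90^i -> [-7.99, -7.19, -6.47, -5.82, -5.24]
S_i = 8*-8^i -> [8, -64, 512, -4096, 32768]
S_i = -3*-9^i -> [-3, 27, -243, 2187, -19683]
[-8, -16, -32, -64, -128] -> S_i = -8*2^i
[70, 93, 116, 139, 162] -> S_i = 70 + 23*i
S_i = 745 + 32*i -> [745, 777, 809, 841, 873]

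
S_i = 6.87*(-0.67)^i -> [6.87, -4.6, 3.08, -2.07, 1.38]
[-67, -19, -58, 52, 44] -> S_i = Random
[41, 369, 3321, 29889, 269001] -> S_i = 41*9^i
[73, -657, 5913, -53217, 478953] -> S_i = 73*-9^i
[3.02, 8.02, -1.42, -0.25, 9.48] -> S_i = Random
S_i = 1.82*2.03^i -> [1.82, 3.69, 7.5, 15.23, 30.91]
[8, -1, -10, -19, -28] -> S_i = 8 + -9*i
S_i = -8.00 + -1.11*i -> [-8.0, -9.11, -10.22, -11.33, -12.44]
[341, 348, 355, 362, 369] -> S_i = 341 + 7*i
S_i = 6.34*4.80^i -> [6.34, 30.43, 146.07, 701.15, 3365.54]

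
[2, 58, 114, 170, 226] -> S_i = 2 + 56*i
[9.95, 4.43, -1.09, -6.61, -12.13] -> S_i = 9.95 + -5.52*i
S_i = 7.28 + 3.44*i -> [7.28, 10.72, 14.16, 17.6, 21.04]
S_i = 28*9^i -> [28, 252, 2268, 20412, 183708]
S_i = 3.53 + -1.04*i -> [3.53, 2.49, 1.45, 0.41, -0.63]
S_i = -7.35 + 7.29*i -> [-7.35, -0.06, 7.23, 14.52, 21.81]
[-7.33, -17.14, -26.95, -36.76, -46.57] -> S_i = -7.33 + -9.81*i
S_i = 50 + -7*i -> [50, 43, 36, 29, 22]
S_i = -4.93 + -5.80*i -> [-4.93, -10.73, -16.53, -22.33, -28.13]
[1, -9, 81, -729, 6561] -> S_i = 1*-9^i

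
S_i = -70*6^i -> [-70, -420, -2520, -15120, -90720]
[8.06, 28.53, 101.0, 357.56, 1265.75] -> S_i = 8.06*3.54^i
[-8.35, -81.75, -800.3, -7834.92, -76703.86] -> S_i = -8.35*9.79^i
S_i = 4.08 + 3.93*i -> [4.08, 8.01, 11.94, 15.87, 19.8]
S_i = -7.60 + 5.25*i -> [-7.6, -2.35, 2.9, 8.15, 13.4]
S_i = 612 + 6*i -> [612, 618, 624, 630, 636]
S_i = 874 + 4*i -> [874, 878, 882, 886, 890]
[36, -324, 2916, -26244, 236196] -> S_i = 36*-9^i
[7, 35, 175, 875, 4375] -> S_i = 7*5^i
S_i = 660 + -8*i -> [660, 652, 644, 636, 628]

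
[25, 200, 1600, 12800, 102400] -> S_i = 25*8^i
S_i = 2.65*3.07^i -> [2.65, 8.14, 24.98, 76.68, 235.4]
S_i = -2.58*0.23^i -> [-2.58, -0.59, -0.14, -0.03, -0.01]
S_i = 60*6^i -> [60, 360, 2160, 12960, 77760]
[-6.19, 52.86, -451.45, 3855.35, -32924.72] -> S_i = -6.19*(-8.54)^i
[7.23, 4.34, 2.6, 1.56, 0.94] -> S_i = 7.23*0.60^i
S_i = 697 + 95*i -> [697, 792, 887, 982, 1077]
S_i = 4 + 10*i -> [4, 14, 24, 34, 44]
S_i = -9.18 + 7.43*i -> [-9.18, -1.75, 5.68, 13.11, 20.54]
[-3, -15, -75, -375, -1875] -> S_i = -3*5^i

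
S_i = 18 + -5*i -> [18, 13, 8, 3, -2]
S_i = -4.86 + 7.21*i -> [-4.86, 2.35, 9.56, 16.77, 23.98]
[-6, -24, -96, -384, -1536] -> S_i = -6*4^i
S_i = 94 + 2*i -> [94, 96, 98, 100, 102]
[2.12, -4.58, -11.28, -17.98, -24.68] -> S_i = 2.12 + -6.70*i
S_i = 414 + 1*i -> [414, 415, 416, 417, 418]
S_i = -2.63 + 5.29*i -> [-2.63, 2.66, 7.95, 13.24, 18.53]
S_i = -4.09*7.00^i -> [-4.09, -28.63, -200.41, -1402.87, -9820.09]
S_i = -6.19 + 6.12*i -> [-6.19, -0.07, 6.05, 12.17, 18.29]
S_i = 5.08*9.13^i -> [5.08, 46.38, 423.45, 3866.13, 35297.73]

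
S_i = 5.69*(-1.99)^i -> [5.69, -11.32, 22.53, -44.84, 89.23]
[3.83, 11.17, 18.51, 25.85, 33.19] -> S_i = 3.83 + 7.34*i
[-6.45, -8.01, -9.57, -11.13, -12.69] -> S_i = -6.45 + -1.56*i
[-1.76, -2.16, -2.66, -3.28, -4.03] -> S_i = -1.76*1.23^i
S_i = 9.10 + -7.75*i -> [9.1, 1.35, -6.4, -14.15, -21.9]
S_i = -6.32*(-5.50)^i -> [-6.32, 34.76, -191.18, 1051.49, -5783.2]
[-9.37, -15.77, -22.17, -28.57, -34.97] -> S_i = -9.37 + -6.40*i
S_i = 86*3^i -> [86, 258, 774, 2322, 6966]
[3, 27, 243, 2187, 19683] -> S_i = 3*9^i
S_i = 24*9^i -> [24, 216, 1944, 17496, 157464]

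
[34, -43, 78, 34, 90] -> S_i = Random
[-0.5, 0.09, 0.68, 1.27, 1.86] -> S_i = -0.50 + 0.59*i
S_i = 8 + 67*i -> [8, 75, 142, 209, 276]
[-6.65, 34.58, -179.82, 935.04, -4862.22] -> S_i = -6.65*(-5.20)^i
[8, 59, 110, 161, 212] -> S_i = 8 + 51*i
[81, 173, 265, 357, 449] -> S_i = 81 + 92*i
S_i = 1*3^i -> [1, 3, 9, 27, 81]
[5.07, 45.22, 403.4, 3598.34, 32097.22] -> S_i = 5.07*8.92^i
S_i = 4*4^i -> [4, 16, 64, 256, 1024]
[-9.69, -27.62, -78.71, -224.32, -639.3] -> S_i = -9.69*2.85^i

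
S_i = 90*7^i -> [90, 630, 4410, 30870, 216090]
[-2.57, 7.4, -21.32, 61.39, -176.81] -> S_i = -2.57*(-2.88)^i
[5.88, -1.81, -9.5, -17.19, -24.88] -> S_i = 5.88 + -7.69*i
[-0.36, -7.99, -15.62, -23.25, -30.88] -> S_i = -0.36 + -7.63*i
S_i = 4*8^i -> [4, 32, 256, 2048, 16384]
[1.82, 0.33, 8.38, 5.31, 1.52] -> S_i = Random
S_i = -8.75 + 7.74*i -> [-8.75, -1.01, 6.73, 14.47, 22.21]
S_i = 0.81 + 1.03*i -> [0.81, 1.84, 2.87, 3.9, 4.93]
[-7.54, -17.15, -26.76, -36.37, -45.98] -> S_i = -7.54 + -9.61*i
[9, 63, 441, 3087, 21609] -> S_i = 9*7^i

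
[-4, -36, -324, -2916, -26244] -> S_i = -4*9^i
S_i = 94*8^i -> [94, 752, 6016, 48128, 385024]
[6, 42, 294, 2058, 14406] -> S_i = 6*7^i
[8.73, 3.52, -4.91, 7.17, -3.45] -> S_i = Random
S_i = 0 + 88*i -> [0, 88, 176, 264, 352]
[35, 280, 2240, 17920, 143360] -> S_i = 35*8^i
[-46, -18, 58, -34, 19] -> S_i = Random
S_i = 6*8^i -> [6, 48, 384, 3072, 24576]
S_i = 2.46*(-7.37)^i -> [2.46, -18.13, 133.62, -984.78, 7257.8]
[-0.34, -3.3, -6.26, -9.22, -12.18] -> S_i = -0.34 + -2.96*i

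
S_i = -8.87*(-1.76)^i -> [-8.87, 15.61, -27.48, 48.36, -85.11]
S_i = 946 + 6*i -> [946, 952, 958, 964, 970]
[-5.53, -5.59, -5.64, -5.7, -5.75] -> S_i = -5.53*1.01^i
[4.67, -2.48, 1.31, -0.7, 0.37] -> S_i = 4.67*(-0.53)^i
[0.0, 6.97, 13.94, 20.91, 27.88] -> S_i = 0.00 + 6.97*i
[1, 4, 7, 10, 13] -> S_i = 1 + 3*i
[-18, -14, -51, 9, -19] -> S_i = Random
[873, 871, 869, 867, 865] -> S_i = 873 + -2*i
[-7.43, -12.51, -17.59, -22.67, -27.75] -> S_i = -7.43 + -5.08*i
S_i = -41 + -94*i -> [-41, -135, -229, -323, -417]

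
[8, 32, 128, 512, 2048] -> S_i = 8*4^i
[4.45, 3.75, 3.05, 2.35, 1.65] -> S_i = 4.45 + -0.70*i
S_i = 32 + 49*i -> [32, 81, 130, 179, 228]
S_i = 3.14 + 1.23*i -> [3.14, 4.37, 5.6, 6.83, 8.06]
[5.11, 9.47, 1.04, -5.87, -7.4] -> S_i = Random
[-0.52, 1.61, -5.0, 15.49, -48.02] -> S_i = -0.52*(-3.10)^i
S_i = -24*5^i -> [-24, -120, -600, -3000, -15000]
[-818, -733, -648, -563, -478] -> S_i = -818 + 85*i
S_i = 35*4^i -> [35, 140, 560, 2240, 8960]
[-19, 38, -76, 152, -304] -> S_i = -19*-2^i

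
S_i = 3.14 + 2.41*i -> [3.14, 5.55, 7.96, 10.37, 12.78]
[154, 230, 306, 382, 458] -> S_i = 154 + 76*i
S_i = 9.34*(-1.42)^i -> [9.34, -13.26, 18.83, -26.74, 37.98]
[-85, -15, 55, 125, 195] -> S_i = -85 + 70*i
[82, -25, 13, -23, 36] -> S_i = Random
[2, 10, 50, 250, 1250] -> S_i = 2*5^i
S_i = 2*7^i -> [2, 14, 98, 686, 4802]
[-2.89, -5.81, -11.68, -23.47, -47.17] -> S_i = -2.89*2.01^i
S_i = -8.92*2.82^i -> [-8.92, -25.15, -70.94, -200.04, -564.11]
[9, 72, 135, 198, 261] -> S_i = 9 + 63*i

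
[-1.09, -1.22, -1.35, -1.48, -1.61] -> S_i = -1.09 + -0.13*i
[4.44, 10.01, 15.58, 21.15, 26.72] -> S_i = 4.44 + 5.57*i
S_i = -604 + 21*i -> [-604, -583, -562, -541, -520]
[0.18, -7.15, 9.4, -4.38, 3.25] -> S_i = Random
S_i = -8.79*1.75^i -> [-8.79, -15.38, -26.92, -47.11, -82.44]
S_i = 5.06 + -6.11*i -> [5.06, -1.05, -7.16, -13.27, -19.38]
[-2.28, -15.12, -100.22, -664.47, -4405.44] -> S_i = -2.28*6.63^i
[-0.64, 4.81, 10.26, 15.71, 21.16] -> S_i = -0.64 + 5.45*i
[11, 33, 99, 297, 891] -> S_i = 11*3^i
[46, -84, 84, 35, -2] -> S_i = Random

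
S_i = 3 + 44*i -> [3, 47, 91, 135, 179]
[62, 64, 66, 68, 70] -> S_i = 62 + 2*i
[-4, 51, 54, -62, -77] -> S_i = Random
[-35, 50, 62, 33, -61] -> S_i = Random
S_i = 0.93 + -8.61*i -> [0.93, -7.68, -16.29, -24.9, -33.51]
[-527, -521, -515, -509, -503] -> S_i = -527 + 6*i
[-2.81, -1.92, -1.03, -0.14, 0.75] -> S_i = -2.81 + 0.89*i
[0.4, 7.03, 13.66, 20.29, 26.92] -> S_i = 0.40 + 6.63*i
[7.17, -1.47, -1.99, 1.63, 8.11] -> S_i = Random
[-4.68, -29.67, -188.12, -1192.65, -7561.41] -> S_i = -4.68*6.34^i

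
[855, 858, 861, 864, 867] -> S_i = 855 + 3*i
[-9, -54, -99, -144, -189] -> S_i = -9 + -45*i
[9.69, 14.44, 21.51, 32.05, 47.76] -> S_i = 9.69*1.49^i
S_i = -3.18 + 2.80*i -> [-3.18, -0.38, 2.42, 5.22, 8.02]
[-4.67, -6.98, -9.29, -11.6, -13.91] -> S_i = -4.67 + -2.31*i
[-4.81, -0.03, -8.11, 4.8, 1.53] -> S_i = Random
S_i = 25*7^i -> [25, 175, 1225, 8575, 60025]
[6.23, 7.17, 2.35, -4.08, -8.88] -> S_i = Random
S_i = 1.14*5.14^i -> [1.14, 5.86, 30.12, 154.81, 795.71]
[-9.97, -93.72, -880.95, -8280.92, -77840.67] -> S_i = -9.97*9.40^i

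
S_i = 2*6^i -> [2, 12, 72, 432, 2592]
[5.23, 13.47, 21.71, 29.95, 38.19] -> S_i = 5.23 + 8.24*i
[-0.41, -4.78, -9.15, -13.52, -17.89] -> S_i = -0.41 + -4.37*i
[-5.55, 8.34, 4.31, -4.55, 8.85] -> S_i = Random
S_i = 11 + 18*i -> [11, 29, 47, 65, 83]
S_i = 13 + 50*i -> [13, 63, 113, 163, 213]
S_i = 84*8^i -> [84, 672, 5376, 43008, 344064]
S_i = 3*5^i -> [3, 15, 75, 375, 1875]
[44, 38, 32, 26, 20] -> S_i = 44 + -6*i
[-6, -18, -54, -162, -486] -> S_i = -6*3^i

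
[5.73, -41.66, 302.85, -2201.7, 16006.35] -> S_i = 5.73*(-7.27)^i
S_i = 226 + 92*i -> [226, 318, 410, 502, 594]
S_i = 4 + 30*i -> [4, 34, 64, 94, 124]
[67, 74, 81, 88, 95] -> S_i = 67 + 7*i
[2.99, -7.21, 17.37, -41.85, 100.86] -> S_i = 2.99*(-2.41)^i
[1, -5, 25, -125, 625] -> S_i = 1*-5^i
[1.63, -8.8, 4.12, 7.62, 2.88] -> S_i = Random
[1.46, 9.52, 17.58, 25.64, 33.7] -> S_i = 1.46 + 8.06*i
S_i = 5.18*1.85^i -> [5.18, 9.58, 17.73, 32.8, 60.68]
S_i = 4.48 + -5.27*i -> [4.48, -0.79, -6.06, -11.33, -16.6]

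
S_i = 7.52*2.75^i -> [7.52, 20.68, 56.87, 156.39, 430.08]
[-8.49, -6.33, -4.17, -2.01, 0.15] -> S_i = -8.49 + 2.16*i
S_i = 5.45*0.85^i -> [5.45, 4.63, 3.94, 3.35, 2.84]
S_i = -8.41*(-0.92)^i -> [-8.41, 7.74, -7.12, 6.55, -6.02]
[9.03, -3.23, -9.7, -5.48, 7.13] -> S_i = Random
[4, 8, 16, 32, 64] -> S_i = 4*2^i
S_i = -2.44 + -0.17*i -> [-2.44, -2.61, -2.78, -2.95, -3.12]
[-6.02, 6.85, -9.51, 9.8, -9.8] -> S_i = Random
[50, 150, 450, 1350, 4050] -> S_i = 50*3^i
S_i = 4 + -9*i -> [4, -5, -14, -23, -32]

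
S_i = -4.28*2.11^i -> [-4.28, -9.03, -19.05, -40.21, -84.83]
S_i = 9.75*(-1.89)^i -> [9.75, -18.43, 34.83, -65.82, 124.41]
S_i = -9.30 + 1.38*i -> [-9.3, -7.92, -6.54, -5.16, -3.78]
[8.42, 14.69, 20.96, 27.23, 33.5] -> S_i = 8.42 + 6.27*i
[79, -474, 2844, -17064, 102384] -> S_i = 79*-6^i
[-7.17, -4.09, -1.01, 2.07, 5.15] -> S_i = -7.17 + 3.08*i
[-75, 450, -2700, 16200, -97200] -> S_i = -75*-6^i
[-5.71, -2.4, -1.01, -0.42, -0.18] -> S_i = -5.71*0.42^i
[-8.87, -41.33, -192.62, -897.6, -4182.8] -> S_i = -8.87*4.66^i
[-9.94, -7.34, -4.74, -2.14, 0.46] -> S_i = -9.94 + 2.60*i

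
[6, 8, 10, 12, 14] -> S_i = 6 + 2*i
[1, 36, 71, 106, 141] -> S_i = 1 + 35*i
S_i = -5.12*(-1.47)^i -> [-5.12, 7.53, -11.06, 16.26, -23.91]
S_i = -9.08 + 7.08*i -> [-9.08, -2.0, 5.08, 12.16, 19.24]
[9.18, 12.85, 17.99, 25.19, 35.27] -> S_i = 9.18*1.40^i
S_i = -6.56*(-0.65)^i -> [-6.56, 4.26, -2.77, 1.8, -1.17]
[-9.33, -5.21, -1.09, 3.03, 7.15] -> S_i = -9.33 + 4.12*i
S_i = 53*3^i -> [53, 159, 477, 1431, 4293]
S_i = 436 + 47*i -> [436, 483, 530, 577, 624]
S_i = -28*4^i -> [-28, -112, -448, -1792, -7168]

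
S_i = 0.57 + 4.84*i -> [0.57, 5.41, 10.25, 15.09, 19.93]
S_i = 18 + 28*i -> [18, 46, 74, 102, 130]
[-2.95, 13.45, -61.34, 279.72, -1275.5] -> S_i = -2.95*(-4.56)^i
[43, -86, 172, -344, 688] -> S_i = 43*-2^i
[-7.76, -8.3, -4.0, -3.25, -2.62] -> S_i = Random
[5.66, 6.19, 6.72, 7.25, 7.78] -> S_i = 5.66 + 0.53*i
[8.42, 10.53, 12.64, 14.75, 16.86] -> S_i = 8.42 + 2.11*i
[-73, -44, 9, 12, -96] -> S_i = Random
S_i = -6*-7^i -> [-6, 42, -294, 2058, -14406]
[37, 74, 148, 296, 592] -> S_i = 37*2^i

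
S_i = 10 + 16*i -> [10, 26, 42, 58, 74]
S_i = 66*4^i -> [66, 264, 1056, 4224, 16896]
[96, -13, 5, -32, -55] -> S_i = Random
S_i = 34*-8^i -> [34, -272, 2176, -17408, 139264]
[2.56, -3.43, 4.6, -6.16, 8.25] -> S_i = 2.56*(-1.34)^i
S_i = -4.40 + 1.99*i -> [-4.4, -2.41, -0.42, 1.57, 3.56]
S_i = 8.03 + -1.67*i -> [8.03, 6.36, 4.69, 3.02, 1.35]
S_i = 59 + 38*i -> [59, 97, 135, 173, 211]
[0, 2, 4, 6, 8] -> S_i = 0 + 2*i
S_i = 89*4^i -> [89, 356, 1424, 5696, 22784]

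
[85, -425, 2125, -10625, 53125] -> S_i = 85*-5^i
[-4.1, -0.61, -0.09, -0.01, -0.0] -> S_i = -4.10*0.15^i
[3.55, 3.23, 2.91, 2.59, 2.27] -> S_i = 3.55 + -0.32*i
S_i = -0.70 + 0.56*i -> [-0.7, -0.14, 0.42, 0.98, 1.54]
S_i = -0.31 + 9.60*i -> [-0.31, 9.29, 18.89, 28.49, 38.09]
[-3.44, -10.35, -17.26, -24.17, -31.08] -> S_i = -3.44 + -6.91*i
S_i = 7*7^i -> [7, 49, 343, 2401, 16807]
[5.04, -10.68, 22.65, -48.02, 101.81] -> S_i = 5.04*(-2.12)^i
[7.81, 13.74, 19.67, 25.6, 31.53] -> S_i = 7.81 + 5.93*i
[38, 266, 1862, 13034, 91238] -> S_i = 38*7^i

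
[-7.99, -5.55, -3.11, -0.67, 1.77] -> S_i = -7.99 + 2.44*i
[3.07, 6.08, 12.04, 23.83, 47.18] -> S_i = 3.07*1.98^i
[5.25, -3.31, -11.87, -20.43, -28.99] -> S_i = 5.25 + -8.56*i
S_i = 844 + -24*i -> [844, 820, 796, 772, 748]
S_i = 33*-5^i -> [33, -165, 825, -4125, 20625]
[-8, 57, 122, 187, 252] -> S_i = -8 + 65*i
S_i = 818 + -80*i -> [818, 738, 658, 578, 498]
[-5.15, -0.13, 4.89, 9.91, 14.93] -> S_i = -5.15 + 5.02*i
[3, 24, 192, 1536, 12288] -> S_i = 3*8^i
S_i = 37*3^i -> [37, 111, 333, 999, 2997]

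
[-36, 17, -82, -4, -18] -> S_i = Random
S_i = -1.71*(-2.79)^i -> [-1.71, 4.77, -13.31, 37.14, -103.61]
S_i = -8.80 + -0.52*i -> [-8.8, -9.32, -9.84, -10.36, -10.88]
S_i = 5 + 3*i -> [5, 8, 11, 14, 17]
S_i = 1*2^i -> [1, 2, 4, 8, 16]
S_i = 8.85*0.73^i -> [8.85, 6.46, 4.72, 3.44, 2.51]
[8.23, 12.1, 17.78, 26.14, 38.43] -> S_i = 8.23*1.47^i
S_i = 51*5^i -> [51, 255, 1275, 6375, 31875]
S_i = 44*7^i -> [44, 308, 2156, 15092, 105644]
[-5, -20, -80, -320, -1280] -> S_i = -5*4^i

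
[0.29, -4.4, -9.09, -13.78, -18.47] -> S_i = 0.29 + -4.69*i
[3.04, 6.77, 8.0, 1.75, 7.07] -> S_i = Random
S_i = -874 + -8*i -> [-874, -882, -890, -898, -906]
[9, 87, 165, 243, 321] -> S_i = 9 + 78*i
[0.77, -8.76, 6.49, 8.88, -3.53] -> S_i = Random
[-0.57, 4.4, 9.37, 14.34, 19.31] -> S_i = -0.57 + 4.97*i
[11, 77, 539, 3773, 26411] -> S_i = 11*7^i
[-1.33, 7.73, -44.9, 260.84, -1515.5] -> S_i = -1.33*(-5.81)^i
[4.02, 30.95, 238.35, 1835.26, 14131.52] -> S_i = 4.02*7.70^i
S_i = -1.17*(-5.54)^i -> [-1.17, 6.48, -35.91, 198.94, -1102.11]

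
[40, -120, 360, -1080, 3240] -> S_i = 40*-3^i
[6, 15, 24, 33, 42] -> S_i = 6 + 9*i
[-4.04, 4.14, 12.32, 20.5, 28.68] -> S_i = -4.04 + 8.18*i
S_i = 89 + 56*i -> [89, 145, 201, 257, 313]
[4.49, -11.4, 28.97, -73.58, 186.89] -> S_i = 4.49*(-2.54)^i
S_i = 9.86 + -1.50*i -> [9.86, 8.36, 6.86, 5.36, 3.86]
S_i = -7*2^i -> [-7, -14, -28, -56, -112]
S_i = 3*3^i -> [3, 9, 27, 81, 243]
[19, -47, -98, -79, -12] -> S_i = Random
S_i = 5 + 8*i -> [5, 13, 21, 29, 37]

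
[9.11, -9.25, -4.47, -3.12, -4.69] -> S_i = Random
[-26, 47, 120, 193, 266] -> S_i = -26 + 73*i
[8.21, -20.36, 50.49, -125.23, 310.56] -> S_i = 8.21*(-2.48)^i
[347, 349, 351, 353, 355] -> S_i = 347 + 2*i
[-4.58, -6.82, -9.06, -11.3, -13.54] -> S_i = -4.58 + -2.24*i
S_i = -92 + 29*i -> [-92, -63, -34, -5, 24]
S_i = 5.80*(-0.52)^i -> [5.8, -3.02, 1.57, -0.82, 0.42]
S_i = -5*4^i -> [-5, -20, -80, -320, -1280]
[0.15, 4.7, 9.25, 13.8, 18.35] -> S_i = 0.15 + 4.55*i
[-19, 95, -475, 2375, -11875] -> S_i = -19*-5^i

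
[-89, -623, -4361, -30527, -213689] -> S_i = -89*7^i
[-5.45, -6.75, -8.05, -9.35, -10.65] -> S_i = -5.45 + -1.30*i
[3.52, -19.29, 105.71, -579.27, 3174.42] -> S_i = 3.52*(-5.48)^i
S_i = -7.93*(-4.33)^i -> [-7.93, 34.34, -148.68, 643.78, -2787.56]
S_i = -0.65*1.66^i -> [-0.65, -1.08, -1.79, -2.97, -4.94]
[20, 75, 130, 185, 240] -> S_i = 20 + 55*i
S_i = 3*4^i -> [3, 12, 48, 192, 768]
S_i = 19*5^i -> [19, 95, 475, 2375, 11875]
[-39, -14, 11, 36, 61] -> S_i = -39 + 25*i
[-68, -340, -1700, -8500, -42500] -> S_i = -68*5^i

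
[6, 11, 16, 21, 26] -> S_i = 6 + 5*i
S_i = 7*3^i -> [7, 21, 63, 189, 567]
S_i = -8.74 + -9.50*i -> [-8.74, -18.24, -27.74, -37.24, -46.74]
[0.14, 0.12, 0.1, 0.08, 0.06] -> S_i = 0.14 + -0.02*i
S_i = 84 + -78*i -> [84, 6, -72, -150, -228]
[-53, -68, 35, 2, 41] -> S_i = Random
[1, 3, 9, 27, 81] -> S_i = 1*3^i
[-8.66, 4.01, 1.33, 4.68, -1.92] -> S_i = Random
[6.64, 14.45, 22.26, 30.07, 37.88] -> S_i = 6.64 + 7.81*i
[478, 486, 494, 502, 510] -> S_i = 478 + 8*i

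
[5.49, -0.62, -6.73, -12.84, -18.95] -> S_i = 5.49 + -6.11*i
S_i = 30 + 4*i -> [30, 34, 38, 42, 46]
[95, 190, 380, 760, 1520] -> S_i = 95*2^i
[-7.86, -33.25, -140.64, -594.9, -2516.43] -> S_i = -7.86*4.23^i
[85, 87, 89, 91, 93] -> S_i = 85 + 2*i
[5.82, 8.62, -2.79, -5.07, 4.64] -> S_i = Random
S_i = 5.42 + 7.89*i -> [5.42, 13.31, 21.2, 29.09, 36.98]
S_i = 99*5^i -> [99, 495, 2475, 12375, 61875]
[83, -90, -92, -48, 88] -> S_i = Random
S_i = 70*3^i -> [70, 210, 630, 1890, 5670]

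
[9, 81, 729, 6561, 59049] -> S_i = 9*9^i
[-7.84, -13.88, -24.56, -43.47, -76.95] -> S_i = -7.84*1.77^i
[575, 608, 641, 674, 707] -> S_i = 575 + 33*i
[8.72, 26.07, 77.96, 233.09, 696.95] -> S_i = 8.72*2.99^i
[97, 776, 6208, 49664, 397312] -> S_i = 97*8^i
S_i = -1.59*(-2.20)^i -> [-1.59, 3.5, -7.7, 16.93, -37.25]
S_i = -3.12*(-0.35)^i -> [-3.12, 1.09, -0.38, 0.13, -0.05]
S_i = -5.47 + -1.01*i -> [-5.47, -6.48, -7.49, -8.5, -9.51]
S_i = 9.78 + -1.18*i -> [9.78, 8.6, 7.42, 6.24, 5.06]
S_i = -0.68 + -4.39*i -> [-0.68, -5.07, -9.46, -13.85, -18.24]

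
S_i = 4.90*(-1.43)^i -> [4.9, -7.01, 10.02, -14.33, 20.49]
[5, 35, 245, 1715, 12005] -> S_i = 5*7^i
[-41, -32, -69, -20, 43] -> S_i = Random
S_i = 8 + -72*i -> [8, -64, -136, -208, -280]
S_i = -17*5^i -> [-17, -85, -425, -2125, -10625]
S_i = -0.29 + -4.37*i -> [-0.29, -4.66, -9.03, -13.4, -17.77]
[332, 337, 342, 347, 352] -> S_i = 332 + 5*i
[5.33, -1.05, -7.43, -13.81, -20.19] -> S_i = 5.33 + -6.38*i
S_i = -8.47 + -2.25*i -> [-8.47, -10.72, -12.97, -15.22, -17.47]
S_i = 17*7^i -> [17, 119, 833, 5831, 40817]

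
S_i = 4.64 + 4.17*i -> [4.64, 8.81, 12.98, 17.15, 21.32]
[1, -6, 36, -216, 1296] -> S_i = 1*-6^i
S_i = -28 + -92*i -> [-28, -120, -212, -304, -396]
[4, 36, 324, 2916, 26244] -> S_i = 4*9^i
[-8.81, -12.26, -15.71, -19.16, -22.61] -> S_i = -8.81 + -3.45*i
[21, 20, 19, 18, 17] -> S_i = 21 + -1*i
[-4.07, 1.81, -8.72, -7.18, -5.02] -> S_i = Random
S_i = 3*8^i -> [3, 24, 192, 1536, 12288]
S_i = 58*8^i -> [58, 464, 3712, 29696, 237568]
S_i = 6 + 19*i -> [6, 25, 44, 63, 82]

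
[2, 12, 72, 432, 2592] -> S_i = 2*6^i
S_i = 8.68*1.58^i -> [8.68, 13.71, 21.67, 34.24, 54.09]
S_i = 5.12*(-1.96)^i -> [5.12, -10.04, 19.67, -38.55, 75.56]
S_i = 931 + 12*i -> [931, 943, 955, 967, 979]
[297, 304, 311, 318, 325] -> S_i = 297 + 7*i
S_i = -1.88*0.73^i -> [-1.88, -1.37, -1.0, -0.73, -0.53]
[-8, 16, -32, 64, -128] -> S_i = -8*-2^i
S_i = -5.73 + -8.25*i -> [-5.73, -13.98, -22.23, -30.48, -38.73]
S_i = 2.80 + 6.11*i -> [2.8, 8.91, 15.02, 21.13, 27.24]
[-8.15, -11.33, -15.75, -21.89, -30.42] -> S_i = -8.15*1.39^i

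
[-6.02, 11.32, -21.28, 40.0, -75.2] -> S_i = -6.02*(-1.88)^i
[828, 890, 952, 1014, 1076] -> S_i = 828 + 62*i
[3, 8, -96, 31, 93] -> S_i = Random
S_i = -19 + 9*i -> [-19, -10, -1, 8, 17]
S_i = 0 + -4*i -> [0, -4, -8, -12, -16]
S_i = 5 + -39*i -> [5, -34, -73, -112, -151]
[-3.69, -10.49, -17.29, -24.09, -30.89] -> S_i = -3.69 + -6.80*i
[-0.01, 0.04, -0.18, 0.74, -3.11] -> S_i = -0.01*(-4.20)^i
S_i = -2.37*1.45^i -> [-2.37, -3.44, -4.98, -7.23, -10.48]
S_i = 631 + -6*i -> [631, 625, 619, 613, 607]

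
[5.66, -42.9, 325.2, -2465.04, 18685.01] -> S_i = 5.66*(-7.58)^i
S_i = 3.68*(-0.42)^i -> [3.68, -1.55, 0.65, -0.27, 0.11]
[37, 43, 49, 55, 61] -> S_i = 37 + 6*i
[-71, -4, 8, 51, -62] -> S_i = Random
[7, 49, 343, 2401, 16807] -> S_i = 7*7^i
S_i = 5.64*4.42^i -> [5.64, 24.93, 110.19, 487.02, 2152.62]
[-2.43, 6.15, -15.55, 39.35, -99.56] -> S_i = -2.43*(-2.53)^i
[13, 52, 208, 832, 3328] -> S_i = 13*4^i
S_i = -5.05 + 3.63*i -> [-5.05, -1.42, 2.21, 5.84, 9.47]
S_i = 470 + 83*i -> [470, 553, 636, 719, 802]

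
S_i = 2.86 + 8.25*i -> [2.86, 11.11, 19.36, 27.61, 35.86]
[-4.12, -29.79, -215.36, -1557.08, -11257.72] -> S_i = -4.12*7.23^i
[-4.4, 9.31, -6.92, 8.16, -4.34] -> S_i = Random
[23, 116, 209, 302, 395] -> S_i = 23 + 93*i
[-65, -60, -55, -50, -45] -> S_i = -65 + 5*i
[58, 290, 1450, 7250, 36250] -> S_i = 58*5^i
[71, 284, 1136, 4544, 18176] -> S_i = 71*4^i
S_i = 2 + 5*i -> [2, 7, 12, 17, 22]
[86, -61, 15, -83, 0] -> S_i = Random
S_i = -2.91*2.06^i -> [-2.91, -5.99, -12.35, -25.44, -52.4]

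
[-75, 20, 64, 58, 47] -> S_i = Random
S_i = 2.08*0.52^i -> [2.08, 1.08, 0.56, 0.29, 0.15]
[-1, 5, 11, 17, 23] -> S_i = -1 + 6*i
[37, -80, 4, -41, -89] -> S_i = Random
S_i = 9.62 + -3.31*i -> [9.62, 6.31, 3.0, -0.31, -3.62]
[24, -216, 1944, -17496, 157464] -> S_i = 24*-9^i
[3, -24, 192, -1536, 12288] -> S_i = 3*-8^i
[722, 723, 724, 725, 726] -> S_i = 722 + 1*i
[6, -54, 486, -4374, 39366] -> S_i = 6*-9^i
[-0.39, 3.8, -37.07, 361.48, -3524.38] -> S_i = -0.39*(-9.75)^i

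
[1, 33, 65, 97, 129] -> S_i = 1 + 32*i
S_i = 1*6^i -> [1, 6, 36, 216, 1296]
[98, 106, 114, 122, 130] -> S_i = 98 + 8*i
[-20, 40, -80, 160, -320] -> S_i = -20*-2^i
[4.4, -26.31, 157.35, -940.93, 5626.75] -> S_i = 4.40*(-5.98)^i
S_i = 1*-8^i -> [1, -8, 64, -512, 4096]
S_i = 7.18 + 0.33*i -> [7.18, 7.51, 7.84, 8.17, 8.5]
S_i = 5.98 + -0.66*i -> [5.98, 5.32, 4.66, 4.0, 3.34]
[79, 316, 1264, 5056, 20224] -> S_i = 79*4^i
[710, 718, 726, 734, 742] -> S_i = 710 + 8*i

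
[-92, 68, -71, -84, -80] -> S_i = Random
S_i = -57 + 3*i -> [-57, -54, -51, -48, -45]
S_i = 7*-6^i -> [7, -42, 252, -1512, 9072]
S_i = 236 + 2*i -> [236, 238, 240, 242, 244]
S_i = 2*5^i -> [2, 10, 50, 250, 1250]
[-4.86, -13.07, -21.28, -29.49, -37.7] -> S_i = -4.86 + -8.21*i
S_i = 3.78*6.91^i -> [3.78, 26.12, 180.49, 1247.17, 8617.95]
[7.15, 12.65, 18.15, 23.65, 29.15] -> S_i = 7.15 + 5.50*i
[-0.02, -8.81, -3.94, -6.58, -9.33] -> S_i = Random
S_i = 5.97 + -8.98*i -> [5.97, -3.01, -11.99, -20.97, -29.95]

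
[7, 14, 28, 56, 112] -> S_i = 7*2^i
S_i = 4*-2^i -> [4, -8, 16, -32, 64]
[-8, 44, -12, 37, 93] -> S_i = Random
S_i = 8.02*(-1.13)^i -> [8.02, -9.06, 10.24, -11.57, 13.08]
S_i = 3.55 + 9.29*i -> [3.55, 12.84, 22.13, 31.42, 40.71]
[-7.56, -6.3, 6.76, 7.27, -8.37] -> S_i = Random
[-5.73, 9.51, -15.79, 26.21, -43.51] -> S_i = -5.73*(-1.66)^i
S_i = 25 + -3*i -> [25, 22, 19, 16, 13]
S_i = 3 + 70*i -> [3, 73, 143, 213, 283]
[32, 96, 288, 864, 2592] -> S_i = 32*3^i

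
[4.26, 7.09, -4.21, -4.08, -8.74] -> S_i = Random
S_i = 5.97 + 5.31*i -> [5.97, 11.28, 16.59, 21.9, 27.21]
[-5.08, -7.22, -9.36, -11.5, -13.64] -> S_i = -5.08 + -2.14*i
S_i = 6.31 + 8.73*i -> [6.31, 15.04, 23.77, 32.5, 41.23]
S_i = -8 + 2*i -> [-8, -6, -4, -2, 0]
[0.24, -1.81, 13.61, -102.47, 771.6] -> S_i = 0.24*(-7.53)^i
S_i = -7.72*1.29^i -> [-7.72, -9.96, -12.85, -16.57, -21.38]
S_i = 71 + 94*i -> [71, 165, 259, 353, 447]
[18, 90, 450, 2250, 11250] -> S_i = 18*5^i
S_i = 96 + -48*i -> [96, 48, 0, -48, -96]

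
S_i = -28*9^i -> [-28, -252, -2268, -20412, -183708]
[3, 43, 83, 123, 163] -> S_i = 3 + 40*i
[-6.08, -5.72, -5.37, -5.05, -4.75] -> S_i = -6.08*0.94^i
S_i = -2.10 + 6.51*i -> [-2.1, 4.41, 10.92, 17.43, 23.94]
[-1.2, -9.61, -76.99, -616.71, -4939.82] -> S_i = -1.20*8.01^i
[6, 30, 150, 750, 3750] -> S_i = 6*5^i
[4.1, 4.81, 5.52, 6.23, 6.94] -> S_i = 4.10 + 0.71*i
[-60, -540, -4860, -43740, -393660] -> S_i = -60*9^i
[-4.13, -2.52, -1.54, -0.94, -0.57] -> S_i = -4.13*0.61^i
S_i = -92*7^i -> [-92, -644, -4508, -31556, -220892]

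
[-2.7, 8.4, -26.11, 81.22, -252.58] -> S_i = -2.70*(-3.11)^i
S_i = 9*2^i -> [9, 18, 36, 72, 144]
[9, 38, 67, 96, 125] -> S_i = 9 + 29*i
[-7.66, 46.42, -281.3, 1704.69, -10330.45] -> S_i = -7.66*(-6.06)^i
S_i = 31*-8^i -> [31, -248, 1984, -15872, 126976]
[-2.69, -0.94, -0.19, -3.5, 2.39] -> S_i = Random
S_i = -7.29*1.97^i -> [-7.29, -14.36, -28.29, -55.73, -109.8]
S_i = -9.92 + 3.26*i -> [-9.92, -6.66, -3.4, -0.14, 3.12]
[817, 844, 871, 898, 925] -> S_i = 817 + 27*i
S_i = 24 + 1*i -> [24, 25, 26, 27, 28]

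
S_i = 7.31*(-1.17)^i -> [7.31, -8.55, 10.01, -11.71, 13.7]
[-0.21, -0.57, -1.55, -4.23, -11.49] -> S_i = -0.21*2.72^i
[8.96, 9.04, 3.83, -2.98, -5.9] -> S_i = Random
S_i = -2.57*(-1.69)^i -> [-2.57, 4.34, -7.34, 12.4, -20.96]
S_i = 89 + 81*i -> [89, 170, 251, 332, 413]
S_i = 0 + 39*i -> [0, 39, 78, 117, 156]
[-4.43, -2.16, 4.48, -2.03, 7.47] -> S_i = Random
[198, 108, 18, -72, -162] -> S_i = 198 + -90*i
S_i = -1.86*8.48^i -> [-1.86, -15.77, -133.75, -1134.23, -9618.26]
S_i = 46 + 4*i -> [46, 50, 54, 58, 62]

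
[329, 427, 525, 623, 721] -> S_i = 329 + 98*i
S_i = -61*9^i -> [-61, -549, -4941, -44469, -400221]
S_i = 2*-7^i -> [2, -14, 98, -686, 4802]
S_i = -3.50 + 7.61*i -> [-3.5, 4.11, 11.72, 19.33, 26.94]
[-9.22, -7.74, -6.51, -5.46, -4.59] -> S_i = -9.22*0.84^i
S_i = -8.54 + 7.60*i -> [-8.54, -0.94, 6.66, 14.26, 21.86]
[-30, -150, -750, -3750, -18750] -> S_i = -30*5^i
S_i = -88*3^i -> [-88, -264, -792, -2376, -7128]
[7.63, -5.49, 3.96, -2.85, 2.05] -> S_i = 7.63*(-0.72)^i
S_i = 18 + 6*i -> [18, 24, 30, 36, 42]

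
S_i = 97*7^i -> [97, 679, 4753, 33271, 232897]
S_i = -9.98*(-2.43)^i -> [-9.98, 24.25, -58.93, 143.2, -347.98]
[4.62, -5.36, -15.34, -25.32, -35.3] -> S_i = 4.62 + -9.98*i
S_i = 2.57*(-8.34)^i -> [2.57, -21.43, 178.76, -1490.84, 12433.61]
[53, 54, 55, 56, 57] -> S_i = 53 + 1*i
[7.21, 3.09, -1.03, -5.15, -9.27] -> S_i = 7.21 + -4.12*i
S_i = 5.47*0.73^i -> [5.47, 3.99, 2.91, 2.13, 1.55]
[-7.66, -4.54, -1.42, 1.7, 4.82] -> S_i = -7.66 + 3.12*i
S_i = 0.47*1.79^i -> [0.47, 0.84, 1.51, 2.7, 4.83]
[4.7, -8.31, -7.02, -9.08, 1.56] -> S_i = Random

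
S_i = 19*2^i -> [19, 38, 76, 152, 304]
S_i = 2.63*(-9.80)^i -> [2.63, -25.77, 252.59, -2475.33, 24258.28]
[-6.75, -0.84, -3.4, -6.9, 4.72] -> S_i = Random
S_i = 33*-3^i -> [33, -99, 297, -891, 2673]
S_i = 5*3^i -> [5, 15, 45, 135, 405]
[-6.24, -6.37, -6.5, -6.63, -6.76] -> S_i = -6.24 + -0.13*i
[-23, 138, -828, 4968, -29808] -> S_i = -23*-6^i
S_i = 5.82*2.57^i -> [5.82, 14.96, 38.44, 98.79, 253.9]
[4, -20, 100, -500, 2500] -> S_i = 4*-5^i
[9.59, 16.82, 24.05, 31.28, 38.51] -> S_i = 9.59 + 7.23*i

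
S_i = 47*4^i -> [47, 188, 752, 3008, 12032]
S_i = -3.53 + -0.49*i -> [-3.53, -4.02, -4.51, -5.0, -5.49]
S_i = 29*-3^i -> [29, -87, 261, -783, 2349]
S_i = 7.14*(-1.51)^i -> [7.14, -10.78, 16.28, -24.58, 37.12]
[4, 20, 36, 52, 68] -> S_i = 4 + 16*i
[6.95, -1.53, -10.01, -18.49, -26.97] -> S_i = 6.95 + -8.48*i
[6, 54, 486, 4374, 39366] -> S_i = 6*9^i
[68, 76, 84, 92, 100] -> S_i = 68 + 8*i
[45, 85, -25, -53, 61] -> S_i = Random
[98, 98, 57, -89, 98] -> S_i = Random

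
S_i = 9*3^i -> [9, 27, 81, 243, 729]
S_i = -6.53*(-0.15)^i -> [-6.53, 0.98, -0.15, 0.02, -0.0]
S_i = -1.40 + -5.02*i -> [-1.4, -6.42, -11.44, -16.46, -21.48]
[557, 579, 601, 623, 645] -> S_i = 557 + 22*i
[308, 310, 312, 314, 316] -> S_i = 308 + 2*i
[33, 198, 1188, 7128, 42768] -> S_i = 33*6^i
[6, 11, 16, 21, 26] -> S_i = 6 + 5*i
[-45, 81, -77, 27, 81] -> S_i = Random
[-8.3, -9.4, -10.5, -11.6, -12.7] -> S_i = -8.30 + -1.10*i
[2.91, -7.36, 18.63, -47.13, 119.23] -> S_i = 2.91*(-2.53)^i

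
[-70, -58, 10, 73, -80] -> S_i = Random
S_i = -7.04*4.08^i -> [-7.04, -28.72, -117.19, -478.14, -1950.8]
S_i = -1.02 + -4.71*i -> [-1.02, -5.73, -10.44, -15.15, -19.86]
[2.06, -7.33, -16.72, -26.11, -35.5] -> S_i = 2.06 + -9.39*i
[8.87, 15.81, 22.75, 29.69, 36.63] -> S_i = 8.87 + 6.94*i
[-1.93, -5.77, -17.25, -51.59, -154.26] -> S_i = -1.93*2.99^i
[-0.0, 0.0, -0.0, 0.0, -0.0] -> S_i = -0.00*(-1.28)^i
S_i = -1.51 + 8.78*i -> [-1.51, 7.27, 16.05, 24.83, 33.61]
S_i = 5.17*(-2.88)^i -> [5.17, -14.89, 42.88, -123.5, 355.68]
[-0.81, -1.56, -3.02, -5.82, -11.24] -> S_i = -0.81*1.93^i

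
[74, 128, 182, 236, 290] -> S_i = 74 + 54*i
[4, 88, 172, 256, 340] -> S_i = 4 + 84*i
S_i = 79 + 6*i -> [79, 85, 91, 97, 103]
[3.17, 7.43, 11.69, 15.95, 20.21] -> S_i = 3.17 + 4.26*i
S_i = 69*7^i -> [69, 483, 3381, 23667, 165669]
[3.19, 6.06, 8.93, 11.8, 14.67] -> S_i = 3.19 + 2.87*i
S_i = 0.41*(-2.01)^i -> [0.41, -0.82, 1.66, -3.33, 6.69]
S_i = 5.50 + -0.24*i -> [5.5, 5.26, 5.02, 4.78, 4.54]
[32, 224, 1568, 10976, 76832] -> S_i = 32*7^i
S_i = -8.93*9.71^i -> [-8.93, -86.71, -841.96, -8175.4, -79383.16]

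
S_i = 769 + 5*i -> [769, 774, 779, 784, 789]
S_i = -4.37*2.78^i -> [-4.37, -12.15, -33.77, -93.89, -261.01]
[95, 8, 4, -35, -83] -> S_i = Random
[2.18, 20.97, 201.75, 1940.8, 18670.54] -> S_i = 2.18*9.62^i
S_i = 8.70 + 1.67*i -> [8.7, 10.37, 12.04, 13.71, 15.38]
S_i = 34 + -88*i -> [34, -54, -142, -230, -318]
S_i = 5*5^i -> [5, 25, 125, 625, 3125]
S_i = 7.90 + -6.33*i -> [7.9, 1.57, -4.76, -11.09, -17.42]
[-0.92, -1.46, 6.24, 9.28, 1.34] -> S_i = Random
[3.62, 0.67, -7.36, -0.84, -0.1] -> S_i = Random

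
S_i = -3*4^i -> [-3, -12, -48, -192, -768]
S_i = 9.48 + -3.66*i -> [9.48, 5.82, 2.16, -1.5, -5.16]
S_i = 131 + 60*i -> [131, 191, 251, 311, 371]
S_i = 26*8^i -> [26, 208, 1664, 13312, 106496]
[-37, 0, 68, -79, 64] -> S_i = Random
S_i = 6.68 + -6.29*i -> [6.68, 0.39, -5.9, -12.19, -18.48]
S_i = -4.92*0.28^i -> [-4.92, -1.38, -0.39, -0.11, -0.03]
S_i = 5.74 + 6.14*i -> [5.74, 11.88, 18.02, 24.16, 30.3]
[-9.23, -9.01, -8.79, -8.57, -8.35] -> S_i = -9.23 + 0.22*i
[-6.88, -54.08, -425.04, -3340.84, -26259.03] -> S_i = -6.88*7.86^i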